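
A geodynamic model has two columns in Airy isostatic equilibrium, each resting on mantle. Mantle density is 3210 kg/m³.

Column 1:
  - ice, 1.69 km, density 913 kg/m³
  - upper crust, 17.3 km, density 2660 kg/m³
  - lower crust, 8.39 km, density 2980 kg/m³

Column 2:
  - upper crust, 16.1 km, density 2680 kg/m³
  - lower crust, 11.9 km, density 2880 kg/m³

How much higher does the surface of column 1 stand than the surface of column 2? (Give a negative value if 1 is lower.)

0.893 km

For any compensation level in the mantle, the mantle terms cancel and isostasy reduces to e = (Σt_1 − Σt_2) − (Σ(ρt)_1 − Σ(ρt)_2) / ρ_m.
Σt_1 = 27.38 km; Σt_2 = 28 km; Σ(ρt)_1 = 72563.17; Σ(ρt)_2 = 77420 (in km·kg/m³).
e = (27.38 − 28) − (72563.17 − 77420) / 3210 = 0.893 km.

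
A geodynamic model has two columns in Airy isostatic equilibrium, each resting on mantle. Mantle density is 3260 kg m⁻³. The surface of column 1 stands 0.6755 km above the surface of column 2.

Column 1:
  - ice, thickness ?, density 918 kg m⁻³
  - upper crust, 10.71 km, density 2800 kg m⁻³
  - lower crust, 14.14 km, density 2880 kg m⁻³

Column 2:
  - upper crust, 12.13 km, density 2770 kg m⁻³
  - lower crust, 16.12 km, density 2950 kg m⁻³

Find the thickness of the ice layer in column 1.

1.21 km

Take the compensation level at the base of the deeper column (depth z_c below the surface of column 1) and equate Σ ρ_i t_i down to z_c; mantle fills any gap and the z_c terms cancel.
Column 1: x×918 + 10.71×2800 + 14.14×2880 + (z_c − 24.85 − x)×3260
Column 2: 0.6755×0 + 12.13×2770 + 16.12×2950 + (z_c − 0.6755 − 28.25)×3260
The z_c×3260 term appears on both sides and cancels. Collect the known terms of each column as K = Σ(ρt)_known − 3260 × (depth of known layers): K_1 = 70711.2 − 3260×24.85 = −10299.8; K_2 = 81154.1 − 3260×(0.6755 + 28.25) = −13143.03.
Balance: K_1 − x×(3260 − 918) = K_2, so x = (K_1 − K_2)/(3260 − 918) = 2843.23/2342 = 1.21 km.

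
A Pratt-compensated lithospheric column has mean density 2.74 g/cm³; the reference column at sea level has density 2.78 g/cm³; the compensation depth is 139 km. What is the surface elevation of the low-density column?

ρ_ref D = ρ (D + h) → h = D (ρ_ref − ρ)/ρ.
h = 139 km × (2.78 − 2.74)/2.74 = 2.03 km.

2.03 km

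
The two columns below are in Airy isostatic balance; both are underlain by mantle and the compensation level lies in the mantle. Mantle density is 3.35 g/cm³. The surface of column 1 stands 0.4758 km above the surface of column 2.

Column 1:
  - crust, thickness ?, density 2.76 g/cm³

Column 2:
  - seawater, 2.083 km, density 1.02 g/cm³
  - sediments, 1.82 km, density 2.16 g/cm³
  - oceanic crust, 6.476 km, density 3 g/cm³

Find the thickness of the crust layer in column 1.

18.4 km

Take the compensation level at the base of the deeper column (depth z_c below the surface of column 1) and equate Σ ρ_i t_i down to z_c; mantle fills any gap and the z_c terms cancel.
Column 1: x×2.76 + (z_c − 0 − x)×3.35
Column 2: 0.4758×0 + 2.083×1.02 + 1.82×2.16 + 6.476×3 + (z_c − 0.4758 − 10.379)×3.35
The z_c×3.35 term appears on both sides and cancels. Collect the known terms of each column as K = Σ(ρt)_known − 3.35 × (depth of known layers): K_1 = 0 − 3.35×0 = 0; K_2 = 25.48386 − 3.35×(0.4758 + 10.379) = −10.87972.
Balance: K_1 − x×(3.35 − 2.76) = K_2, so x = (K_1 − K_2)/(3.35 − 2.76) = 10.8797/0.59 = 18.4 km.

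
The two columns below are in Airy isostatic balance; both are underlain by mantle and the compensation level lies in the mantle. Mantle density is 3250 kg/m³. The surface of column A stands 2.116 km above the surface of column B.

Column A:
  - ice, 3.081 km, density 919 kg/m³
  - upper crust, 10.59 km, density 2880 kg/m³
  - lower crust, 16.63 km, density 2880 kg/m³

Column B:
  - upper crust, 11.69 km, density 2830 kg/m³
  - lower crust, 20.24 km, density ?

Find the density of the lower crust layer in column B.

Take the compensation level at the base of the deeper column (depth z_c below the surface of column A) and equate Σ ρ_i t_i down to z_c; mantle fills any gap and the z_c terms cancel.
Column A: 3.081×919 + 10.59×2880 + 16.63×2880 + (z_c − 30.301)×3250
Column B: 2.116×0 + 11.69×2830 + 20.24×ρ + (z_c − 2.116 − 31.93)×3250
The z_c×3250 term appears on both sides and cancels. Collect the known terms of each column as K = Σ(ρt)_known − 3250 × (depth of known layers): K_A = 81225.039 − 3250×30.301 = −17253.211; K_B = 33082.7 − 3250×(2.116 + 31.93) = −77566.8.
Balance: K_A = K_B + 20.24×ρ, so ρ = (K_A − K_B)/20.24 = 60313.6/20.24 = 2980 kg/m³.

2980 kg/m³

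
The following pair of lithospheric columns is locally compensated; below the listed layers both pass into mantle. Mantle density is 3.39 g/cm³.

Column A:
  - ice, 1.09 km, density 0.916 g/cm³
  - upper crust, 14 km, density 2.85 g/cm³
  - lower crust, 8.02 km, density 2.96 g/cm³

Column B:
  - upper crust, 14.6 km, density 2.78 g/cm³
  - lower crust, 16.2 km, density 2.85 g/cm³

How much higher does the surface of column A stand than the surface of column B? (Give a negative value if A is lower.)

−1.16 km

For any compensation level in the mantle, the mantle terms cancel and isostasy reduces to e = (Σt_A − Σt_B) − (Σ(ρt)_A − Σ(ρt)_B) / ρ_m.
Σt_A = 23.11 km; Σt_B = 30.8 km; Σ(ρt)_A = 64.63764; Σ(ρt)_B = 86.758 (in km·g/cm³).
e = (23.11 − 30.8) − (64.63764 − 86.758) / 3.39 = −1.16 km.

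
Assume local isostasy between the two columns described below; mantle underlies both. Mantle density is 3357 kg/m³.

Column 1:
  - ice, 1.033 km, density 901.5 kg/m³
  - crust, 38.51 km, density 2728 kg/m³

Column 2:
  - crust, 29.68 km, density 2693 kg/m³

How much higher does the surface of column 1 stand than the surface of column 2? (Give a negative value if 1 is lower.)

2.1 km

For any compensation level in the mantle, the mantle terms cancel and isostasy reduces to e = (Σt_1 − Σt_2) − (Σ(ρt)_1 − Σ(ρt)_2) / ρ_m.
Σt_1 = 39.543 km; Σt_2 = 29.68 km; Σ(ρt)_1 = 105986.53; Σ(ρt)_2 = 79928.24 (in km·kg/m³).
e = (39.543 − 29.68) − (105986.53 − 79928.24) / 3357 = 2.1 km.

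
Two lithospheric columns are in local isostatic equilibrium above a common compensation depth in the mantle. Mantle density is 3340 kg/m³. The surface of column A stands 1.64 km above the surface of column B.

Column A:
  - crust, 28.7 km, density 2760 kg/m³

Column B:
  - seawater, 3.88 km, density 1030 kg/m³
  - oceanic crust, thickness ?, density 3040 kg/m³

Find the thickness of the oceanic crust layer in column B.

Take the compensation level at the base of the deeper column (depth z_c below the surface of column A) and equate Σ ρ_i t_i down to z_c; mantle fills any gap and the z_c terms cancel.
Column A: 28.7×2760 + (z_c − 28.7)×3340
Column B: 1.64×0 + 3.88×1030 + x×3040 + (z_c − 1.64 − 3.88 − x)×3340
The z_c×3340 term appears on both sides and cancels. Collect the known terms of each column as K = Σ(ρt)_known − 3340 × (depth of known layers): K_A = 79212 − 3340×28.7 = −16646; K_B = 3996.4 − 3340×(1.64 + 3.88) = −14440.4.
Balance: K_A = K_B − x×(3340 − 3040), so x = (K_B − K_A)/(3340 − 3040) = 2205.6/300 = 7.35 km.

7.35 km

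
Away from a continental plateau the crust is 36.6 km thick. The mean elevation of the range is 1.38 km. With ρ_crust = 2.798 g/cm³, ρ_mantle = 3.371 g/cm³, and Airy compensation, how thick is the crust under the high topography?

Root depth r = h ρ_c / (ρ_m − ρ_c) = 1.38 km × 2.798 / 0.573 = 6.739 km.
Total thickness = T + h + r = 36.6 km + 1.38 km + 6.739 km = 44.7 km.

44.7 km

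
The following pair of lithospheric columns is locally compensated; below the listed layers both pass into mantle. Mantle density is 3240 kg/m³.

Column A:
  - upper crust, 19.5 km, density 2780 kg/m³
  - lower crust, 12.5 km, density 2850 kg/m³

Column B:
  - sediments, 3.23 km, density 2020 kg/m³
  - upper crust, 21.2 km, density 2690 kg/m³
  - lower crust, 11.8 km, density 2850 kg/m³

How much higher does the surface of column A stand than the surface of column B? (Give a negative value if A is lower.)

For any compensation level in the mantle, the mantle terms cancel and isostasy reduces to e = (Σt_A − Σt_B) − (Σ(ρt)_A − Σ(ρt)_B) / ρ_m.
Σt_A = 32 km; Σt_B = 36.23 km; Σ(ρt)_A = 89835; Σ(ρt)_B = 97182.6 (in km·kg/m³).
e = (32 − 36.23) − (89835 − 97182.6) / 3240 = −1.96 km.

−1.96 km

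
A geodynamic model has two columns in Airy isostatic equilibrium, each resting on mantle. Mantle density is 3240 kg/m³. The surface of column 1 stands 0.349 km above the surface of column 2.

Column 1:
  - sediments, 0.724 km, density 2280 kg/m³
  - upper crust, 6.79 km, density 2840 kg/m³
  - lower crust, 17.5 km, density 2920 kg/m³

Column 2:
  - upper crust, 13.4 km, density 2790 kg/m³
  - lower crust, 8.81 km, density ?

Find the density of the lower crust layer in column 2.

Take the compensation level at the base of the deeper column (depth z_c below the surface of column 1) and equate Σ ρ_i t_i down to z_c; mantle fills any gap and the z_c terms cancel.
Column 1: 0.724×2280 + 6.79×2840 + 17.5×2920 + (z_c − 25.014)×3240
Column 2: 0.349×0 + 13.4×2790 + 8.81×ρ + (z_c − 0.349 − 22.21)×3240
The z_c×3240 term appears on both sides and cancels. Collect the known terms of each column as K = Σ(ρt)_known − 3240 × (depth of known layers): K_1 = 72034.32 − 3240×25.014 = −9011.04; K_2 = 37386 − 3240×(0.349 + 22.21) = −35705.16.
Balance: K_1 = K_2 + 8.81×ρ, so ρ = (K_1 − K_2)/8.81 = 26694.1/8.81 = 3030 kg/m³.

3030 kg/m³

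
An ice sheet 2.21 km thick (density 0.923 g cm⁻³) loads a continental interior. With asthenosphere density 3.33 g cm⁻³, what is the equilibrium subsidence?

Balancing pressure at the compensation depth: the ice load ρ_ice t is balanced by mantle displaced below, ρ_m s.
s = t ρ_ice / ρ_m = 2.21 km × 0.923/3.33 = 0.613 km.

0.613 km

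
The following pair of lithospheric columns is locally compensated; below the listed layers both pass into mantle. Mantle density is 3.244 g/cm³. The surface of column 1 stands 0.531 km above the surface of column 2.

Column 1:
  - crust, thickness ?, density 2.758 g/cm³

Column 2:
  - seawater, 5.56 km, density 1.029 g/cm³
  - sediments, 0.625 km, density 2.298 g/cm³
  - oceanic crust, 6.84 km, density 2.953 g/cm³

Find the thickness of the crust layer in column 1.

34.2 km

Take the compensation level at the base of the deeper column (depth z_c below the surface of column 1) and equate Σ ρ_i t_i down to z_c; mantle fills any gap and the z_c terms cancel.
Column 1: x×2.758 + (z_c − 0 − x)×3.244
Column 2: 0.531×0 + 5.56×1.029 + 0.625×2.298 + 6.84×2.953 + (z_c − 0.531 − 13.025)×3.244
The z_c×3.244 term appears on both sides and cancels. Collect the known terms of each column as K = Σ(ρt)_known − 3.244 × (depth of known layers): K_1 = 0 − 3.244×0 = 0; K_2 = 27.35601 − 3.244×(0.531 + 13.025) = −16.619654.
Balance: K_1 − x×(3.244 − 2.758) = K_2, so x = (K_1 − K_2)/(3.244 − 2.758) = 16.6197/0.486 = 34.2 km.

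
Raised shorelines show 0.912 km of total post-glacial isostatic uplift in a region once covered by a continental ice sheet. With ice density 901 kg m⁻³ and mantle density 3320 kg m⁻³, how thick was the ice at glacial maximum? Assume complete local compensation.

u = t ρ_ice/ρ_m → t = u ρ_m/ρ_ice = 0.912 km × 3320/901 = 3.36 km.

3.36 km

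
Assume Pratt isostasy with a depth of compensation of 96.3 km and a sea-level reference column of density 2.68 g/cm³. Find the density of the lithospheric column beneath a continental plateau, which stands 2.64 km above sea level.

2.61 g/cm³

Pratt balance: ρ_ref D = ρ (D + h).
ρ = ρ_ref D/(D + h) = 2.68 × 96.3 km/(96.3 km + 2.64 km) = 2.61 g/cm³.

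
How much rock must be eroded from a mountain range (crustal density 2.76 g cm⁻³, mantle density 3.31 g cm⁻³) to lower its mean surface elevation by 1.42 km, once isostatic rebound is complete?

8.55 km

Net drop Δ = e − u = e − e ρ_c/ρ_m = e (ρ_m − ρ_c)/ρ_m.
e = Δ ρ_m/(ρ_m − ρ_c) = 1.42 km × 3.31/0.55 = 8.55 km.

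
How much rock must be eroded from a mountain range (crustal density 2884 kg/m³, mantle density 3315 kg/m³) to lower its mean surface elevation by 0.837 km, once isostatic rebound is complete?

6.44 km

Net drop Δ = e − u = e − e ρ_c/ρ_m = e (ρ_m − ρ_c)/ρ_m.
e = Δ ρ_m/(ρ_m − ρ_c) = 0.837 km × 3315/431 = 6.44 km.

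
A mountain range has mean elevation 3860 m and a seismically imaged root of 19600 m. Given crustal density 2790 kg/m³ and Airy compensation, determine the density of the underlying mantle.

Airy balance: ρ_c h = (ρ_m − ρ_c) r → ρ_m = ρ_c (1 + h/r).
ρ_m = 2790 × (1 + 3860 m/19600 m) = 3340 kg/m³.

3340 kg/m³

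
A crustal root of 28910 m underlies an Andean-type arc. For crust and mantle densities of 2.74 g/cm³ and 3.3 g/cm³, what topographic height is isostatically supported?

5910 m

Equating mass per unit area of the two columns: ρ_c h = (ρ_m − ρ_c) r.
h = r (ρ_m − ρ_c) / ρ_c = 28910 m × (3.3 − 2.74) / 2.74 = 5910 m.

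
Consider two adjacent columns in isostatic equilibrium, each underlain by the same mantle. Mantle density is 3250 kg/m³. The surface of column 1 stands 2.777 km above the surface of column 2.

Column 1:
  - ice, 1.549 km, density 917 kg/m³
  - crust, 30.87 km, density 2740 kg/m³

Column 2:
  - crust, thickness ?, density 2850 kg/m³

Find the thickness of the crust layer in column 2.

25.8 km

Take the compensation level at the base of the deeper column (depth z_c below the surface of column 1) and equate Σ ρ_i t_i down to z_c; mantle fills any gap and the z_c terms cancel.
Column 1: 1.549×917 + 30.87×2740 + (z_c − 32.419)×3250
Column 2: 2.777×0 + x×2850 + (z_c − 2.777 − 0 − x)×3250
The z_c×3250 term appears on both sides and cancels. Collect the known terms of each column as K = Σ(ρt)_known − 3250 × (depth of known layers): K_1 = 86004.233 − 3250×32.419 = −19357.517; K_2 = 0 − 3250×(2.777 + 0) = −9025.25.
Balance: K_1 = K_2 − x×(3250 − 2850), so x = (K_2 − K_1)/(3250 − 2850) = 10332.3/400 = 25.8 km.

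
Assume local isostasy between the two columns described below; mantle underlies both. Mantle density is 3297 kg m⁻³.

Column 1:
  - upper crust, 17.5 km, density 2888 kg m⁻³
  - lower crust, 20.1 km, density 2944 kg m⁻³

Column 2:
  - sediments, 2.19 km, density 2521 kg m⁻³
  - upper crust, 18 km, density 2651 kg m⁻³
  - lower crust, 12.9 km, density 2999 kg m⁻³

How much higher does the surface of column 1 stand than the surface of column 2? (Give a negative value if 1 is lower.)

For any compensation level in the mantle, the mantle terms cancel and isostasy reduces to e = (Σt_1 − Σt_2) − (Σ(ρt)_1 − Σ(ρt)_2) / ρ_m.
Σt_1 = 37.6 km; Σt_2 = 33.09 km; Σ(ρt)_1 = 109714.4; Σ(ρt)_2 = 91926.09 (in km·kg m⁻³).
e = (37.6 − 33.09) − (109714.4 − 91926.09) / 3297 = −0.885 km.

−0.885 km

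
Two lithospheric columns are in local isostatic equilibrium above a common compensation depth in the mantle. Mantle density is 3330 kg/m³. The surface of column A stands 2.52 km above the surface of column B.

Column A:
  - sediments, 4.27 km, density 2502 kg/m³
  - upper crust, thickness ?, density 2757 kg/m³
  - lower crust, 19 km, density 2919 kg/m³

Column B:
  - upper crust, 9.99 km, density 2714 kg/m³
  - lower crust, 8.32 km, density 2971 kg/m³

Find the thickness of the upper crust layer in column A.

Take the compensation level at the base of the deeper column (depth z_c below the surface of column A) and equate Σ ρ_i t_i down to z_c; mantle fills any gap and the z_c terms cancel.
Column A: 4.27×2502 + x×2757 + 19×2919 + (z_c − 23.27 − x)×3330
Column B: 2.52×0 + 9.99×2714 + 8.32×2971 + (z_c − 2.52 − 18.31)×3330
The z_c×3330 term appears on both sides and cancels. Collect the known terms of each column as K = Σ(ρt)_known − 3330 × (depth of known layers): K_A = 66144.54 − 3330×23.27 = −11344.56; K_B = 51831.58 − 3330×(2.52 + 18.31) = −17532.32.
Balance: K_A − x×(3330 − 2757) = K_B, so x = (K_A − K_B)/(3330 − 2757) = 6187.76/573 = 10.8 km.

10.8 km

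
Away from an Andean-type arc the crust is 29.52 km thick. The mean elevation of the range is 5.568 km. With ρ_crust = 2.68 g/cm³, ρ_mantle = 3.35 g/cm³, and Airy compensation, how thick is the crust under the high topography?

Root depth r = h ρ_c / (ρ_m − ρ_c) = 5.568 km × 2.68 / 0.67 = 22.27 km.
Total thickness = T + h + r = 29.52 km + 5.568 km + 22.27 km = 57.4 km.

57.4 km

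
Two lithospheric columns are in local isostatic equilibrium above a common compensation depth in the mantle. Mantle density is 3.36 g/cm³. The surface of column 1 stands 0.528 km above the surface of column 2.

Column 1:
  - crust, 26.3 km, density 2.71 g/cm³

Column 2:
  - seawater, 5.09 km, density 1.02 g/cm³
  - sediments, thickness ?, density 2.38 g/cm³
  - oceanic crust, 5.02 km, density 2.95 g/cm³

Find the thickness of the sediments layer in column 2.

1.38 km

Take the compensation level at the base of the deeper column (depth z_c below the surface of column 1) and equate Σ ρ_i t_i down to z_c; mantle fills any gap and the z_c terms cancel.
Column 1: 26.3×2.71 + (z_c − 26.3)×3.36
Column 2: 0.528×0 + 5.09×1.02 + x×2.38 + 5.02×2.95 + (z_c − 0.528 − 10.11 − x)×3.36
The z_c×3.36 term appears on both sides and cancels. Collect the known terms of each column as K = Σ(ρt)_known − 3.36 × (depth of known layers): K_1 = 71.273 − 3.36×26.3 = −17.095; K_2 = 20.0008 − 3.36×(0.528 + 10.11) = −15.74288.
Balance: K_1 = K_2 − x×(3.36 − 2.38), so x = (K_2 − K_1)/(3.36 − 2.38) = 1.35212/0.98 = 1.38 km.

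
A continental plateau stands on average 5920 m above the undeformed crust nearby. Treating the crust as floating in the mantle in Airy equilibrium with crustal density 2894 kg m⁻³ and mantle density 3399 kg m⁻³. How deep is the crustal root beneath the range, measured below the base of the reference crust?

Isostatic balance requires: the weight of the topography is balanced by the buoyancy of the root, ρ_c h = (ρ_m − ρ_c) r.
r = h · ρ_c / (ρ_m − ρ_c) = 5920 m × 2894 / (3399 − 2894) = 33900 m.

33900 m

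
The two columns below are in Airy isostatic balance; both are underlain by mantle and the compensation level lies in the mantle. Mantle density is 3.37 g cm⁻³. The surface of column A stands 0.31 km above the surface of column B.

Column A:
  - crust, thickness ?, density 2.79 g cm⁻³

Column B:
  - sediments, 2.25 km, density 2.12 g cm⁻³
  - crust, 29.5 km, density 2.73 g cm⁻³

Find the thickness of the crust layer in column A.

39.2 km

Take the compensation level at the base of the deeper column (depth z_c below the surface of column A) and equate Σ ρ_i t_i down to z_c; mantle fills any gap and the z_c terms cancel.
Column A: x×2.79 + (z_c − 0 − x)×3.37
Column B: 0.31×0 + 2.25×2.12 + 29.5×2.73 + (z_c − 0.31 − 31.75)×3.37
The z_c×3.37 term appears on both sides and cancels. Collect the known terms of each column as K = Σ(ρt)_known − 3.37 × (depth of known layers): K_A = 0 − 3.37×0 = 0; K_B = 85.305 − 3.37×(0.31 + 31.75) = −22.7372.
Balance: K_A − x×(3.37 − 2.79) = K_B, so x = (K_A − K_B)/(3.37 − 2.79) = 22.7372/0.58 = 39.2 km.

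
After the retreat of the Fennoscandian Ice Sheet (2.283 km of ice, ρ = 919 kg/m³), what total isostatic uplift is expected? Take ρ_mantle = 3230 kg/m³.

Removing the load lets mantle flow back in; uplift u satisfies ρ_ice t = ρ_m u.
u = t ρ_ice/ρ_m = 2.283 km × 919/3230 = 0.65 km.

0.65 km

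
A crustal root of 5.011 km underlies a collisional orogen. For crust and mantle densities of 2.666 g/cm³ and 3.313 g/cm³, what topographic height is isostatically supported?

1.22 km

Equating mass per unit area of the two columns: ρ_c h = (ρ_m − ρ_c) r.
h = r (ρ_m − ρ_c) / ρ_c = 5.011 km × (3.313 − 2.666) / 2.666 = 1.22 km.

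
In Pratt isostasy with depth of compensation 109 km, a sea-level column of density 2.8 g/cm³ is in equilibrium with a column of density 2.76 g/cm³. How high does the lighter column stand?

ρ_ref D = ρ (D + h) → h = D (ρ_ref − ρ)/ρ.
h = 109 km × (2.8 − 2.76)/2.76 = 1.58 km.

1.58 km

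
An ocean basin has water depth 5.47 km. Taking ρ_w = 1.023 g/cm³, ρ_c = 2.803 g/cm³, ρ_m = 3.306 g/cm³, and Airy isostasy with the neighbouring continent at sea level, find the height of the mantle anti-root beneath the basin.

19.4 km

In Airy isostatic equilibrium: replacing crust with seawater at the top is compensated by replacing crust with mantle at the base: d (ρ_c − ρ_w) = a (ρ_m − ρ_c).
a = d (ρ_c − ρ_w)/(ρ_m − ρ_c) = 5.47 km × 1.78/0.503 = 19.4 km.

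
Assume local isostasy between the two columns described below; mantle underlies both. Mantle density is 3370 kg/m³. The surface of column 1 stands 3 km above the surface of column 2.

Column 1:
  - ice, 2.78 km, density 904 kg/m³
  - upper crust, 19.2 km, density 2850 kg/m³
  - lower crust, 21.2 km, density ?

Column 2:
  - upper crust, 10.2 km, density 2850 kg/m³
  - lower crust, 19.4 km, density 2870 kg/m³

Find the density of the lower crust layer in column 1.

2980 kg/m³

Take the compensation level at the base of the deeper column (depth z_c below the surface of column 1) and equate Σ ρ_i t_i down to z_c; mantle fills any gap and the z_c terms cancel.
Column 1: 2.78×904 + 19.2×2850 + 21.2×ρ + (z_c − 43.18)×3370
Column 2: 3×0 + 10.2×2850 + 19.4×2870 + (z_c − 3 − 29.6)×3370
The z_c×3370 term appears on both sides and cancels. Collect the known terms of each column as K = Σ(ρt)_known − 3370 × (depth of known layers): K_1 = 57233.12 − 3370×43.18 = −88283.48; K_2 = 84748 − 3370×(3 + 29.6) = −25114.
Balance: K_1 + 21.2×ρ = K_2, so ρ = (K_2 − K_1)/21.2 = 63169.5/21.2 = 2980 kg/m³.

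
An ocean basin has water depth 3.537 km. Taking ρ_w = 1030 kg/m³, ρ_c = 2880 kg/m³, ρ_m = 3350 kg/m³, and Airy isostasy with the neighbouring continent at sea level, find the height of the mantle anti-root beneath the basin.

13.9 km

Isostatic balance requires: replacing crust with seawater at the top is compensated by replacing crust with mantle at the base: d (ρ_c − ρ_w) = a (ρ_m − ρ_c).
a = d (ρ_c − ρ_w)/(ρ_m − ρ_c) = 3.537 km × 1850/470 = 13.9 km.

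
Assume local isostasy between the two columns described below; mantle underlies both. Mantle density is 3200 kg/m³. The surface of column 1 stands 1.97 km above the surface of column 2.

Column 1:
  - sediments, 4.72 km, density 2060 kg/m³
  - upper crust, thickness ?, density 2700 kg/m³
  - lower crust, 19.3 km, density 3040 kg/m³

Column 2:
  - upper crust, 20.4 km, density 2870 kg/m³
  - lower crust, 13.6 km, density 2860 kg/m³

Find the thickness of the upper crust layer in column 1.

18.4 km

Take the compensation level at the base of the deeper column (depth z_c below the surface of column 1) and equate Σ ρ_i t_i down to z_c; mantle fills any gap and the z_c terms cancel.
Column 1: 4.72×2060 + x×2700 + 19.3×3040 + (z_c − 24.02 − x)×3200
Column 2: 1.97×0 + 20.4×2870 + 13.6×2860 + (z_c − 1.97 − 34)×3200
The z_c×3200 term appears on both sides and cancels. Collect the known terms of each column as K = Σ(ρt)_known − 3200 × (depth of known layers): K_1 = 68395.2 − 3200×24.02 = −8468.8; K_2 = 97444 − 3200×(1.97 + 34) = −17660.
Balance: K_1 − x×(3200 − 2700) = K_2, so x = (K_1 − K_2)/(3200 − 2700) = 9191.2/500 = 18.4 km.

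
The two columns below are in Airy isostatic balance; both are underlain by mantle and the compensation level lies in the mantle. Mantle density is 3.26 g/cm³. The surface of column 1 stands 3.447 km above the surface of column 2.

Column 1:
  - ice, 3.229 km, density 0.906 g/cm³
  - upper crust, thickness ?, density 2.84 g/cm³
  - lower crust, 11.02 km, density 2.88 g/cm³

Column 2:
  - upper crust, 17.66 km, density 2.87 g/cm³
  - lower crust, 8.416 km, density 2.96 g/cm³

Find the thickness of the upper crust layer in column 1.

Take the compensation level at the base of the deeper column (depth z_c below the surface of column 1) and equate Σ ρ_i t_i down to z_c; mantle fills any gap and the z_c terms cancel.
Column 1: 3.229×0.906 + x×2.84 + 11.02×2.88 + (z_c − 14.249 − x)×3.26
Column 2: 3.447×0 + 17.66×2.87 + 8.416×2.96 + (z_c − 3.447 − 26.076)×3.26
The z_c×3.26 term appears on both sides and cancels. Collect the known terms of each column as K = Σ(ρt)_known − 3.26 × (depth of known layers): K_1 = 34.663074 − 3.26×14.249 = −11.788666; K_2 = 75.59556 − 3.26×(3.447 + 26.076) = −20.64942.
Balance: K_1 − x×(3.26 − 2.84) = K_2, so x = (K_1 − K_2)/(3.26 − 2.84) = 8.86075/0.42 = 21.1 km.

21.1 km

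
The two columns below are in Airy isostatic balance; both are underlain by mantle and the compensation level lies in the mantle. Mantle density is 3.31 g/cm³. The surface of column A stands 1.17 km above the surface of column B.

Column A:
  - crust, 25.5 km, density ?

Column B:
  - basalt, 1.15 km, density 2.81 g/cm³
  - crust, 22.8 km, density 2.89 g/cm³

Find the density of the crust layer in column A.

Take the compensation level at the base of the deeper column (depth z_c below the surface of column A) and equate Σ ρ_i t_i down to z_c; mantle fills any gap and the z_c terms cancel.
Column A: 25.5×ρ + (z_c − 25.5)×3.31
Column B: 1.17×0 + 1.15×2.81 + 22.8×2.89 + (z_c − 1.17 − 23.95)×3.31
The z_c×3.31 term appears on both sides and cancels. Collect the known terms of each column as K = Σ(ρt)_known − 3.31 × (depth of known layers): K_A = 0 − 3.31×25.5 = −84.405; K_B = 69.1235 − 3.31×(1.17 + 23.95) = −14.0237.
Balance: K_A + 25.5×ρ = K_B, so ρ = (K_B − K_A)/25.5 = 70.3813/25.5 = 2.76 g/cm³.

2.76 g/cm³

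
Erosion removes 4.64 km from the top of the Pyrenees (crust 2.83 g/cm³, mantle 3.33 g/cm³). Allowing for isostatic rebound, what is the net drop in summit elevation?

Rebound u = e ρ_c/ρ_m = 4.64 km × 2.83/3.33 = 3.943 km.
Net surface drop = e − u = 4.64 km − 3.943 km = e (ρ_m − ρ_c)/ρ_m = 0.697 km.

0.697 km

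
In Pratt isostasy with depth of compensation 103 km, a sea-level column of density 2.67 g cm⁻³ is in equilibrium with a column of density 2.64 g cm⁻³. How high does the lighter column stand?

1.17 km

ρ_ref D = ρ (D + h) → h = D (ρ_ref − ρ)/ρ.
h = 103 km × (2.67 − 2.64)/2.64 = 1.17 km.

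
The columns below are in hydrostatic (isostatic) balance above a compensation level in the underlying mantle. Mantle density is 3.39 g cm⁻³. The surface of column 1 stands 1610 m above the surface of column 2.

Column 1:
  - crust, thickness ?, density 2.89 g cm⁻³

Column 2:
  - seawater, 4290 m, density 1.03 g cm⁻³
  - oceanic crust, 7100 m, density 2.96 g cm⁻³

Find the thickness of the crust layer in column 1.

Take the compensation level at the base of the deeper column (depth z_c below the surface of column 1) and equate Σ ρ_i t_i down to z_c; mantle fills any gap and the z_c terms cancel.
Column 1: x×2.89 + (z_c − 0 − x)×3.39
Column 2: 1610×0 + 4290×1.03 + 7100×2.96 + (z_c − 1610 − 11390)×3.39
The z_c×3.39 term appears on both sides and cancels. Collect the known terms of each column as K = Σ(ρt)_known − 3.39 × (depth of known layers): K_1 = 0 − 3.39×0 = 0; K_2 = 25434.7 − 3.39×(1610 + 11390) = −18635.3.
Balance: K_1 − x×(3.39 − 2.89) = K_2, so x = (K_1 − K_2)/(3.39 − 2.89) = 18635.3/0.5 = 37300 m.

37300 m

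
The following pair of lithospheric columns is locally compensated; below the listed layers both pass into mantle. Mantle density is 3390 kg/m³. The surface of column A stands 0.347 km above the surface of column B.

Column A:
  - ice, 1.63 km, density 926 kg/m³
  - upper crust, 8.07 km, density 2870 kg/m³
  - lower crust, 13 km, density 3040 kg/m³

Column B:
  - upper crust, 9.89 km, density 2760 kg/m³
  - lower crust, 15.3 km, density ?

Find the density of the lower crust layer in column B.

Take the compensation level at the base of the deeper column (depth z_c below the surface of column A) and equate Σ ρ_i t_i down to z_c; mantle fills any gap and the z_c terms cancel.
Column A: 1.63×926 + 8.07×2870 + 13×3040 + (z_c − 22.7)×3390
Column B: 0.347×0 + 9.89×2760 + 15.3×ρ + (z_c − 0.347 − 25.19)×3390
The z_c×3390 term appears on both sides and cancels. Collect the known terms of each column as K = Σ(ρt)_known − 3390 × (depth of known layers): K_A = 64190.28 − 3390×22.7 = −12762.72; K_B = 27296.4 − 3390×(0.347 + 25.19) = −59274.03.
Balance: K_A = K_B + 15.3×ρ, so ρ = (K_A − K_B)/15.3 = 46511.3/15.3 = 3040 kg/m³.

3040 kg/m³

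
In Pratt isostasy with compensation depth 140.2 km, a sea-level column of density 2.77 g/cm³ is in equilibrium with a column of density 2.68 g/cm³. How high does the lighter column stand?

4.71 km

ρ_ref D = ρ (D + h) → h = D (ρ_ref − ρ)/ρ.
h = 140.2 km × (2.77 − 2.68)/2.68 = 4.71 km.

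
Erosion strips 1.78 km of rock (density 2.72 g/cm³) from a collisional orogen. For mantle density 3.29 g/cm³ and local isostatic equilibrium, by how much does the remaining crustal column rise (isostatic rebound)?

Unloading: uplift u = e ρ_c/ρ_m = 1.78 km × 2.72/3.29 = 1.47 km.

1.47 km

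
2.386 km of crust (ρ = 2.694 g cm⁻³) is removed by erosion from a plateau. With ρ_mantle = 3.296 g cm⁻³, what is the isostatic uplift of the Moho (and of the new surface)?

1.95 km

Unloading: uplift u = e ρ_c/ρ_m = 2.386 km × 2.694/3.296 = 1.95 km.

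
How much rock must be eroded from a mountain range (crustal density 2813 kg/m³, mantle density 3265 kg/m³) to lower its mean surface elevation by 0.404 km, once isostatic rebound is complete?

Net drop Δ = e − u = e − e ρ_c/ρ_m = e (ρ_m − ρ_c)/ρ_m.
e = Δ ρ_m/(ρ_m − ρ_c) = 0.404 km × 3265/452 = 2.92 km.

2.92 km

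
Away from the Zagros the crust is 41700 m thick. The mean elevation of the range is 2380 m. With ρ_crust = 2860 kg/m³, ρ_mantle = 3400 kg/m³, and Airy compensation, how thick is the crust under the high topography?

56700 m

Root depth r = h ρ_c / (ρ_m − ρ_c) = 2380 m × 2860 / 540 = 12610 m.
Total thickness = T + h + r = 41700 m + 2380 m + 12610 m = 56700 m.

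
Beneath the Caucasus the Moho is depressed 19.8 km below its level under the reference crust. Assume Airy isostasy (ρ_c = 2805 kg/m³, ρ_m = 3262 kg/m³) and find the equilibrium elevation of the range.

For local isostatic compensation: ρ_c h = (ρ_m − ρ_c) r.
h = r (ρ_m − ρ_c) / ρ_c = 19.8 km × (3262 − 2805) / 2805 = 3.23 km.

3.23 km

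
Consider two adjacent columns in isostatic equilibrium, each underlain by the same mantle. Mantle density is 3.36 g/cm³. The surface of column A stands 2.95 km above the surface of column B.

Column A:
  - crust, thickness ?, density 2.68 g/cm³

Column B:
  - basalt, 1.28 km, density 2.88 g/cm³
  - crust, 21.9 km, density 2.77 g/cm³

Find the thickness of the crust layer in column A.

Take the compensation level at the base of the deeper column (depth z_c below the surface of column A) and equate Σ ρ_i t_i down to z_c; mantle fills any gap and the z_c terms cancel.
Column A: x×2.68 + (z_c − 0 − x)×3.36
Column B: 2.95×0 + 1.28×2.88 + 21.9×2.77 + (z_c − 2.95 − 23.18)×3.36
The z_c×3.36 term appears on both sides and cancels. Collect the known terms of each column as K = Σ(ρt)_known − 3.36 × (depth of known layers): K_A = 0 − 3.36×0 = 0; K_B = 64.3494 − 3.36×(2.95 + 23.18) = −23.4474.
Balance: K_A − x×(3.36 − 2.68) = K_B, so x = (K_A − K_B)/(3.36 − 2.68) = 23.4474/0.68 = 34.5 km.

34.5 km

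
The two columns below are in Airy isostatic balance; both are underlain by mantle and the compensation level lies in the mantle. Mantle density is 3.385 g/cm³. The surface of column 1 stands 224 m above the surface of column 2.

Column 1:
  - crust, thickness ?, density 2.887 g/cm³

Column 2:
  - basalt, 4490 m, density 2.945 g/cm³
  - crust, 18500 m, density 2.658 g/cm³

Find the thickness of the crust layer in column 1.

Take the compensation level at the base of the deeper column (depth z_c below the surface of column 1) and equate Σ ρ_i t_i down to z_c; mantle fills any gap and the z_c terms cancel.
Column 1: x×2.887 + (z_c − 0 − x)×3.385
Column 2: 224×0 + 4490×2.945 + 18500×2.658 + (z_c − 224 − 22990)×3.385
The z_c×3.385 term appears on both sides and cancels. Collect the known terms of each column as K = Σ(ρt)_known − 3.385 × (depth of known layers): K_1 = 0 − 3.385×0 = 0; K_2 = 62396.05 − 3.385×(224 + 22990) = −16183.34.
Balance: K_1 − x×(3.385 − 2.887) = K_2, so x = (K_1 − K_2)/(3.385 − 2.887) = 16183.3/0.498 = 32500 m.

32500 m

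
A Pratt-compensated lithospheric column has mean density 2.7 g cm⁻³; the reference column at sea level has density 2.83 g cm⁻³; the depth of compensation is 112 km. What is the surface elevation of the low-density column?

5.39 km

ρ_ref D = ρ (D + h) → h = D (ρ_ref − ρ)/ρ.
h = 112 km × (2.83 − 2.7)/2.7 = 5.39 km.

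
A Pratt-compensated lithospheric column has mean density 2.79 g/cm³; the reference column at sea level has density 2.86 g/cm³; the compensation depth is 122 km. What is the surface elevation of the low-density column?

3.06 km

ρ_ref D = ρ (D + h) → h = D (ρ_ref − ρ)/ρ.
h = 122 km × (2.86 − 2.79)/2.79 = 3.06 km.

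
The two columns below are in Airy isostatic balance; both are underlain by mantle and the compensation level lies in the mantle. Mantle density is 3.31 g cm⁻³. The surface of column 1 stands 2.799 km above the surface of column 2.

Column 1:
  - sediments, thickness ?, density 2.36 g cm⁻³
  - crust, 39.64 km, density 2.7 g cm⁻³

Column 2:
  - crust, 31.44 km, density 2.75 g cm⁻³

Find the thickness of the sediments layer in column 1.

2.83 km

Take the compensation level at the base of the deeper column (depth z_c below the surface of column 1) and equate Σ ρ_i t_i down to z_c; mantle fills any gap and the z_c terms cancel.
Column 1: x×2.36 + 39.64×2.7 + (z_c − 39.64 − x)×3.31
Column 2: 2.799×0 + 31.44×2.75 + (z_c − 2.799 − 31.44)×3.31
The z_c×3.31 term appears on both sides and cancels. Collect the known terms of each column as K = Σ(ρt)_known − 3.31 × (depth of known layers): K_1 = 107.028 − 3.31×39.64 = −24.1804; K_2 = 86.46 − 3.31×(2.799 + 31.44) = −26.87109.
Balance: K_1 − x×(3.31 − 2.36) = K_2, so x = (K_1 − K_2)/(3.31 − 2.36) = 2.69069/0.95 = 2.83 km.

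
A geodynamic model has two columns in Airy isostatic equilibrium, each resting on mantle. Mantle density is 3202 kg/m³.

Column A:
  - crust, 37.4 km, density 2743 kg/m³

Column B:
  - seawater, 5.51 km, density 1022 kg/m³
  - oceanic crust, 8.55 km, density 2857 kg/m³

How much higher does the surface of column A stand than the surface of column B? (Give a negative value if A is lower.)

For any compensation level in the mantle, the mantle terms cancel and isostasy reduces to e = (Σt_A − Σt_B) − (Σ(ρt)_A − Σ(ρt)_B) / ρ_m.
Σt_A = 37.4 km; Σt_B = 14.06 km; Σ(ρt)_A = 102588.2; Σ(ρt)_B = 30058.57 (in km·kg/m³).
e = (37.4 − 14.06) − (102588.2 − 30058.57) / 3202 = 0.689 km.

0.689 km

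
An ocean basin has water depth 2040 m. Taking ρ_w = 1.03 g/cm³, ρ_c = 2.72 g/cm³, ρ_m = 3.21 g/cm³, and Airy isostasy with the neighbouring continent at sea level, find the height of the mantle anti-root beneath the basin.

In Airy isostatic equilibrium: replacing crust with seawater at the top is compensated by replacing crust with mantle at the base: d (ρ_c − ρ_w) = a (ρ_m − ρ_c).
a = d (ρ_c − ρ_w)/(ρ_m − ρ_c) = 2040 m × 1.69/0.49 = 7040 m.

7040 m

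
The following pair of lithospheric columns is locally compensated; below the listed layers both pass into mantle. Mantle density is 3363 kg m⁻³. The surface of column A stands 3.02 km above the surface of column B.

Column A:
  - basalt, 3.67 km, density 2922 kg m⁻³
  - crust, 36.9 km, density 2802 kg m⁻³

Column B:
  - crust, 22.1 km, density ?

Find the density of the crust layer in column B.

Take the compensation level at the base of the deeper column (depth z_c below the surface of column A) and equate Σ ρ_i t_i down to z_c; mantle fills any gap and the z_c terms cancel.
Column A: 3.67×2922 + 36.9×2802 + (z_c − 40.57)×3363
Column B: 3.02×0 + 22.1×ρ + (z_c − 3.02 − 22.1)×3363
The z_c×3363 term appears on both sides and cancels. Collect the known terms of each column as K = Σ(ρt)_known − 3363 × (depth of known layers): K_A = 114117.54 − 3363×40.57 = −22319.37; K_B = 0 − 3363×(3.02 + 22.1) = −84478.56.
Balance: K_A = K_B + 22.1×ρ, so ρ = (K_A − K_B)/22.1 = 62159.2/22.1 = 2810 kg m⁻³.

2810 kg m⁻³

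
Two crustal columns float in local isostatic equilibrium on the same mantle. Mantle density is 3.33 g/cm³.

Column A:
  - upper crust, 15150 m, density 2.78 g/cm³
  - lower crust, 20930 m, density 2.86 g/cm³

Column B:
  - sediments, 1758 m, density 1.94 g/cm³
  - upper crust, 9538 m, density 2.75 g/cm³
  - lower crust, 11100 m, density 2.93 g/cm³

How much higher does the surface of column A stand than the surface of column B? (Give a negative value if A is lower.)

1730 m

For any compensation level in the mantle, the mantle terms cancel and isostasy reduces to e = (Σt_A − Σt_B) − (Σ(ρt)_A − Σ(ρt)_B) / ρ_m.
Σt_A = 36080 m; Σt_B = 22396 m; Σ(ρt)_A = 101976.8; Σ(ρt)_B = 62163.02 (in m·g/cm³).
e = (36080 − 22396) − (101976.8 − 62163.02) / 3.33 = 1730 m.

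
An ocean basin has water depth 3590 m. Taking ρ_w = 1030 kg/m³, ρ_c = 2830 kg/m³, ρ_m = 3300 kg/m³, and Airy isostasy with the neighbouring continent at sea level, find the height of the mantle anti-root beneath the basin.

Isostatic balance requires: replacing crust with seawater at the top is compensated by replacing crust with mantle at the base: d (ρ_c − ρ_w) = a (ρ_m − ρ_c).
a = d (ρ_c − ρ_w)/(ρ_m − ρ_c) = 3590 m × 1800/470 = 13700 m.

13700 m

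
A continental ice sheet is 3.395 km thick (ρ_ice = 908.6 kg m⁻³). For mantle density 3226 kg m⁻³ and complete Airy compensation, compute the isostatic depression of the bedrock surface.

Balancing pressure at the compensation depth: the ice load ρ_ice t is balanced by mantle displaced below, ρ_m s.
s = t ρ_ice / ρ_m = 3.395 km × 908.6/3226 = 0.956 km.

0.956 km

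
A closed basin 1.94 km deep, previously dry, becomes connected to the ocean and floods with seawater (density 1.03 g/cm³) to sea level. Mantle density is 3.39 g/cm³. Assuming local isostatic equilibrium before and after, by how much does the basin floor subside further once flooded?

After flooding the water column is d + s deep. Its weight must equal the weight of mantle displaced by the extra subsidence s: (d + s) ρ_w = s ρ_m.
s = d ρ_w / (ρ_m − ρ_w) = 1.94 km × 1.03/(3.39 − 1.03) = 0.847 km.

0.847 km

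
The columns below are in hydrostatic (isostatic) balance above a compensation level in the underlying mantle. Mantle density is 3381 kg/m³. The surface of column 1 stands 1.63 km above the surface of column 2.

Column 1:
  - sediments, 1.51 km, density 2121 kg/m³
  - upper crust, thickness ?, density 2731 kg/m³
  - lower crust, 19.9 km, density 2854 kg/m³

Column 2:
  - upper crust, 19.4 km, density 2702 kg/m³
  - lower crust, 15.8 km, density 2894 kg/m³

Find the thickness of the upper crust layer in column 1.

21.5 km

Take the compensation level at the base of the deeper column (depth z_c below the surface of column 1) and equate Σ ρ_i t_i down to z_c; mantle fills any gap and the z_c terms cancel.
Column 1: 1.51×2121 + x×2731 + 19.9×2854 + (z_c − 21.41 − x)×3381
Column 2: 1.63×0 + 19.4×2702 + 15.8×2894 + (z_c − 1.63 − 35.2)×3381
The z_c×3381 term appears on both sides and cancels. Collect the known terms of each column as K = Σ(ρt)_known − 3381 × (depth of known layers): K_1 = 59997.31 − 3381×21.41 = −12389.9; K_2 = 98144 − 3381×(1.63 + 35.2) = −26378.23.
Balance: K_1 − x×(3381 − 2731) = K_2, so x = (K_1 − K_2)/(3381 − 2731) = 13988.3/650 = 21.5 km.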